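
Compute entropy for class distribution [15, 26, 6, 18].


Probabilities: [15/65, 26/65, 6/65, 18/65] ≈ [0.2308, 0.4, 0.0923, 0.2769]
H = -((15/65)·log₂(15/65) + (26/65)·log₂(26/65) + (6/65)·log₂(6/65) + (18/65)·log₂(18/65))
  = 1.8472 bits

1.8472 bits


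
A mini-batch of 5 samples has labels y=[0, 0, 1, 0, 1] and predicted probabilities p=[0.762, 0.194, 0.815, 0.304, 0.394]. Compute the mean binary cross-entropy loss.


L[0] = -ln(1-0.762) = -ln(0.238) = 1.4355
L[1] = -ln(1-0.194) = -ln(0.806) = 0.2157
L[2] = -ln(0.815) = 0.2046
L[3] = -ln(1-0.304) = -ln(0.696) = 0.3624
L[4] = -ln(0.394) = 0.9314
mean = (1.4355 + 0.2157 + 0.2046 + 0.3624 + 0.9314)/5 = 0.6299

0.6299


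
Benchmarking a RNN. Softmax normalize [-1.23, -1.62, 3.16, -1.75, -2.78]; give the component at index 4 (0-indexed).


Exponentials: e^-1.23=0.2923, e^-1.62=0.1979, e^3.16=23.5706, e^-1.75=0.1738, e^-2.78=0.062
Sum = 24.2966
Softmax = [0.012, 0.0081, 0.9701, 0.0072, 0.0026]
p[4] = 0.062/24.2966 = 0.0026

0.0026


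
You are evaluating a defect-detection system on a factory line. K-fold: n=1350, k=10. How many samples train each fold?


Fold size = 1350/10 = 135
Training per fold = 1350 - 135 = 1215

1215


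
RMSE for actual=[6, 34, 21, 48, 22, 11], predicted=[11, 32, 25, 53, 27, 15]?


MSE = 111/6 = 18.5
RMSE = √(111/6) = 4.3012

4.3012


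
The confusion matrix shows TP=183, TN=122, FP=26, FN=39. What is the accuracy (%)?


Accuracy = (TP+TN)/(TP+TN+FP+FN)
= (183+122)/(370)
= 305/370 = 82.43%

82.43%


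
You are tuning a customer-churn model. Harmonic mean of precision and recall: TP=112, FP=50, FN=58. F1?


Precision = 112/162 = 0.6914
Recall = 112/170 = 0.6588
F1 = 2·P·R/(P+R) = 2·TP/(2·TP+FP+FN) = 224/(224+50+58) = 224/332 = 0.6747

0.6747


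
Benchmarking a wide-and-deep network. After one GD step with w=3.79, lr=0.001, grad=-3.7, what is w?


w_new = w - α·∇
= 3.79 - 0.001·-3.7
= 3.79 + 0.0037
= 3.7937

3.7937


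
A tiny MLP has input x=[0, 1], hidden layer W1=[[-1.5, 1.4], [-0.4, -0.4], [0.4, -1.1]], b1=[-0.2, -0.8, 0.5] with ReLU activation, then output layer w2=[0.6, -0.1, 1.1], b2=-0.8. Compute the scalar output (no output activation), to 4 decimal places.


z1[0] = (-1.5)·(0) + (1.4)·(1) - 0.2 = 1.2
z1[1] = (-0.4)·(0) + (-0.4)·(1) - 0.8 = -1.2
z1[2] = (0.4)·(0) + (-1.1)·(1) + 0.5 = -0.6
h = ReLU(z1) = [1.2, 0.0, 0.0]
output = (0.6)·(1.2) + (-0.1)·(0.0) + (1.1)·(0.0) - 0.8 = -0.08

-0.08


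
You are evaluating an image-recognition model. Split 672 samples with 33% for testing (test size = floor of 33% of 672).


Test = ⌊672·33/100⌋ = 221
Train = 672 - 221 = 451

Train: 451, Test: 221


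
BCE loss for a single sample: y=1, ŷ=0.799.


BCE = -[y·ln(p) + (1-y)·ln(1-p)]
= -1·ln(0.799) - 0
= -ln(0.799) = 0.2244

0.2244


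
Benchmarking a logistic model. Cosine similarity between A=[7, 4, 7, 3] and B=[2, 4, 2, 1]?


A·B = 7·2 + 4·4 + 7·2 + 3·1 = 47
‖A‖ = √123 = 11.0905, ‖B‖ = √25 = 5
cos = 47/(√123·√25) = 47/√3075 = 0.8476

0.8476


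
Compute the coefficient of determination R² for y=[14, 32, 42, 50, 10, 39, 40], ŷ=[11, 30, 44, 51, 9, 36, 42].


ȳ = 32.4286
SS_res = Σ(y-ŷ)² = 32
SS_tot = Σ(y-ȳ)² = 1343.71
R² = 1 - SS_res/SS_tot = 1 - 0.0238 = 0.9762

0.9762


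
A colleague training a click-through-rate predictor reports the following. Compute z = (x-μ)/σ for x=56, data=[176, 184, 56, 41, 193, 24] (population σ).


μ = 112.3333, σ = 72.7568
z = (56 - 112.3333)/72.7568 = -0.7743

-0.7743


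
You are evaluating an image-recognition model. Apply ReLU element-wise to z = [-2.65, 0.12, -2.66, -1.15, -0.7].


ReLU(-2.65) = max(0, -2.65) = 0.0
ReLU(0.12) = max(0, 0.12) = 0.12
ReLU(-2.66) = max(0, -2.66) = 0.0
ReLU(-1.15) = max(0, -1.15) = 0.0
ReLU(-0.7) = max(0, -0.7) = 0.0
result = [0.0, 0.12, 0.0, 0.0, 0.0]

[0.0, 0.12, 0.0, 0.0, 0.0]


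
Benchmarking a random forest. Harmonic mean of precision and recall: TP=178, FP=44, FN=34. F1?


Precision = 178/222 = 0.8018
Recall = 178/212 = 0.8396
F1 = 2·P·R/(P+R) = 2·TP/(2·TP+FP+FN) = 356/(356+44+34) = 356/434 = 0.8203

0.8203


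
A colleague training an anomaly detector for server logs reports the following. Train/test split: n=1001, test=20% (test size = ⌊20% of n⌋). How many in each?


Test = ⌊1001·20/100⌋ = 200
Train = 1001 - 200 = 801

Train: 801, Test: 200


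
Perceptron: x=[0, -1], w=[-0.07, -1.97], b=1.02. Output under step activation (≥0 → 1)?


z = (0)·(-0.07) + (-1)·(-1.97) + 1.02
  = 2.99
step(z) = 1 (z≥0)

1


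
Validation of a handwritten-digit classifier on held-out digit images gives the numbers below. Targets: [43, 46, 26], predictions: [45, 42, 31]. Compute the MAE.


Absolute errors: |43-45|=2, |46-42|=4, |26-31|=5
Sum = 11
MAE = 11/3 = 11/3

11/3


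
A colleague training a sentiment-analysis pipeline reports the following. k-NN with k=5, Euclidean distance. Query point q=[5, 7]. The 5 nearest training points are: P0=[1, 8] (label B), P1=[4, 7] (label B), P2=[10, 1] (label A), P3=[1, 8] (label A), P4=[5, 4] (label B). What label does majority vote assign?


d(q,P0) = 4.1231  (label B)
d(q,P1) = 1.0  (label B)
d(q,P2) = 7.8102  (label A)
d(q,P3) = 4.1231  (label A)
d(q,P4) = 3.0  (label B)
Votes: A=2, B=3
Majority → B

B


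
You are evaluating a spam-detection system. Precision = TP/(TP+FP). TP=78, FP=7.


Precision = TP/(TP+FP)
= 78/(78+7)
= 78/85 = 91.76%

91.76%


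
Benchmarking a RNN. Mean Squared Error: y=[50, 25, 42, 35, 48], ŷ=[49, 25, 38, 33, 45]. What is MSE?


Squared errors: (50-49)²=1, (25-25)²=0, (42-38)²=16, (35-33)²=4, (48-45)²=9
Sum = 30
MSE = 30/5 = 6

6


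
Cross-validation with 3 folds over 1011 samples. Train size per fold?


Fold size = 1011/3 = 337
Training per fold = 1011 - 337 = 674

674


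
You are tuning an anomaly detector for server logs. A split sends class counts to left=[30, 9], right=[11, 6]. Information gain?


Parent = [41, 15], H_parent = 0.8384
H_left = 0.7793 (n=39), H_right = 0.9367 (n=17)
H_children = (39/56)·0.7793 + (17/56)·0.9367 = 0.8271
IG = 0.8384 - 0.8271 = 0.0113

0.0113


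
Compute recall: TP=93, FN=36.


Recall = TP/(TP+FN)
= 93/(93+36)
= 93/129 = 72.09%

72.09%


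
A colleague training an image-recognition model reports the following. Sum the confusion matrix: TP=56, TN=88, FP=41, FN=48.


Total = TP + TN + FP + FN
= 56 + 88 + 41 + 48
= 233
(Predicted positive: 97, predicted negative: 136)

233


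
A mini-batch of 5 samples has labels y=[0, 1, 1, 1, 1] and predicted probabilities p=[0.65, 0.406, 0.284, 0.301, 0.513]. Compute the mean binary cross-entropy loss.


L[0] = -ln(1-0.65) = -ln(0.35) = 1.0498
L[1] = -ln(0.406) = 0.9014
L[2] = -ln(0.284) = 1.2588
L[3] = -ln(0.301) = 1.2006
L[4] = -ln(0.513) = 0.6675
mean = (1.0498 + 0.9014 + 1.2588 + 1.2006 + 0.6675)/5 = 1.0156

1.0156


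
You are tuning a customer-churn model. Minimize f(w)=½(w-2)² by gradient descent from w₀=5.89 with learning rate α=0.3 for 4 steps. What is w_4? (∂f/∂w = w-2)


step 1: grad = 5.89-2 = 3.89; w = 5.89 - 0.3·(3.89) = 4.723
step 2: grad = 4.723-2 = 2.723; w = 4.723 - 0.3·(2.723) = 3.9061
step 3: grad = 3.9061-2 = 1.9061; w = 3.9061 - 0.3·(1.9061) = 3.33427
step 4: grad = 3.33427-2 = 1.33427; w = 3.33427 - 0.3·(1.33427) = 2.933989

2.933989


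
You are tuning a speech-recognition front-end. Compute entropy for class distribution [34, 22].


Probabilities: [34/56, 22/56] ≈ [0.6071, 0.3929]
H = -((34/56)·log₂(34/56) + (22/56)·log₂(22/56))
  = 0.9666 bits

0.9666 bits


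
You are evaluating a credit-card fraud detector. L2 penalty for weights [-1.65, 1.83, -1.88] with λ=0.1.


‖w‖₂² = (-1.65)² + (1.83)² + (-1.88)²
     = 2.7225 + 3.3489 + 3.5344
     = 9.6058
λ·‖w‖₂² = 0.1·9.6058 = 0.96058

0.96058


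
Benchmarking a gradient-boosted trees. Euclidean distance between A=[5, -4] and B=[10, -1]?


d = √((5-10)² + (-4+ 1)²)
  = √(25 + 9)
  = √34 = 5.831

5.831


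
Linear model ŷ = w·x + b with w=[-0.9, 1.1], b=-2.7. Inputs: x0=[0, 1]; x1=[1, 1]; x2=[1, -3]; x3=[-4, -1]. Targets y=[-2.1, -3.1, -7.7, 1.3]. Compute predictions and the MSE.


ŷ0 = (-0.9)·(0) + (1.1)·(1) - 2.7 = -1.6
ŷ1 = (-0.9)·(1) + (1.1)·(1) - 2.7 = -2.5
ŷ2 = (-0.9)·(1) + (1.1)·(-3) - 2.7 = -6.9
ŷ3 = (-0.9)·(-4) + (1.1)·(-1) - 2.7 = -0.2
errors² = [0.25, 0.36, 0.64, 2.25]
MSE = 3.5000/4 = 0.875

0.875


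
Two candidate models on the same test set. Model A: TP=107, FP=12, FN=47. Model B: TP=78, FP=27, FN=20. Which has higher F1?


Model A: P=107/119=0.8992, R=107/154=0.6948, F1=2PR/(P+R)=2TP/(2TP+FP+FN)=214/273=0.7839
Model B: P=78/105=0.7429, R=78/98=0.7959, F1=2PR/(P+R)=2TP/(2TP+FP+FN)=156/203=0.7685
0.7839 > 0.7685 → Model A

Model A


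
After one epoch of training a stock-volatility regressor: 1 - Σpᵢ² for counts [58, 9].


Probabilities: [58/67, 9/67] ≈ [0.8657, 0.1343]
Σpᵢ² = (3364 + 81)/67² = 3445/4489
Gini = 1 - Σpᵢ² = 1 - 3445/4489 = 0.2326

0.2326


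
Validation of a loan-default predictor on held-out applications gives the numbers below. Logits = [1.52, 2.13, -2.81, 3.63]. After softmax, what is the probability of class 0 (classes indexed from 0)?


Exponentials: e^1.52=4.5722, e^2.13=8.4149, e^-2.81=0.0602, e^3.63=37.7128
Sum = 50.7601
Softmax = [0.0901, 0.1658, 0.0012, 0.743]
p[0] = 4.5722/50.7601 = 0.0901

0.0901


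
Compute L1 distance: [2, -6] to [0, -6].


d = |2-0| + |-6+ 6|
  = 2 + 0
  = 2

2


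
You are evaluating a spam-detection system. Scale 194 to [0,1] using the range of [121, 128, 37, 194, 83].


min=37, max=194
(194-37)/(194-37) = 157/157 = 1.0

1.0


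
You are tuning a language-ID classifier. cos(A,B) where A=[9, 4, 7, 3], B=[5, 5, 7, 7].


A·B = 9·5 + 4·5 + 7·7 + 3·7 = 135
‖A‖ = √155 = 12.4499, ‖B‖ = √148 = 12.1655
cos = 135/(√155·√148) = 135/√22940 = 0.8913

0.8913


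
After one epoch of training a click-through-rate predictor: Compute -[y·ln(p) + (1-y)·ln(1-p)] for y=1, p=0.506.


BCE = -[y·ln(p) + (1-y)·ln(1-p)]
= -1·ln(0.506) - 0
= -ln(0.506) = 0.6812

0.6812


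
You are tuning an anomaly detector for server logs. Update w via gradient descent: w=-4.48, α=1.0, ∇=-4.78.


w_new = w - α·∇
= -4.48 - 1.0·-4.78
= -4.48 + 4.78
= 0.3

0.3


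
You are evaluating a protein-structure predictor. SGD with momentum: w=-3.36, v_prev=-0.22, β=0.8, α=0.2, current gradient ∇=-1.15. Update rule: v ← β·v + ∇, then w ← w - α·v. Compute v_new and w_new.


v_new = 0.8·-0.22 - 1.15 = -0.176 - 1.15 = -1.326
w_new = -3.36 - 0.2·-1.326 = -3.36 + 0.2652 = -3.0948

v_new=-1.326, w_new=-3.0948


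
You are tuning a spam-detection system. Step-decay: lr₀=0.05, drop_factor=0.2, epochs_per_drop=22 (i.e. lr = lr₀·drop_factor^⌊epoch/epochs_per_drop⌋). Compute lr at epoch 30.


n_drops = ⌊30/22⌋ = 1
lr = 0.05·0.2^1 = 0.05·0.2 = 0.01

0.01


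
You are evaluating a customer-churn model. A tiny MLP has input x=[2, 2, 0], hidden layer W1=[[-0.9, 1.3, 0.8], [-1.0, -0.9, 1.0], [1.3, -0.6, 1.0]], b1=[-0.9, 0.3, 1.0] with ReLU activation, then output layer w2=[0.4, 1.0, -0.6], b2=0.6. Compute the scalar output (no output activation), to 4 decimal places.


z1[0] = (-0.9)·(2) + (1.3)·(2) + (0.8)·(0) - 0.9 = -0.1
z1[1] = (-1.0)·(2) + (-0.9)·(2) + (1.0)·(0) + 0.3 = -3.5
z1[2] = (1.3)·(2) + (-0.6)·(2) + (1.0)·(0) + 1.0 = 2.4
h = ReLU(z1) = [0.0, 0.0, 2.4]
output = (0.4)·(0.0) + (1.0)·(0.0) + (-0.6)·(2.4) + 0.6 = -0.84

-0.84


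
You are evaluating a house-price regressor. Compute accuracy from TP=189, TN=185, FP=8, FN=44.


Accuracy = (TP+TN)/(TP+TN+FP+FN)
= (189+185)/(426)
= 374/426 = 87.79%

87.79%


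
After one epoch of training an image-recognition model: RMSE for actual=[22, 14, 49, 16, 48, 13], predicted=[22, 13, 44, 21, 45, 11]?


MSE = 64/6 = 10.6667
RMSE = √(64/6) = 3.266

3.266


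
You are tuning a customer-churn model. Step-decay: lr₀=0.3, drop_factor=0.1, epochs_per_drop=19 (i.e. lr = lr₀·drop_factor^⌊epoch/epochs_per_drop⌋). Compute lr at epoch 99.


n_drops = ⌊99/19⌋ = 5
lr = 0.3·0.1^5 = 0.3·0.00001 = 0.000003

0.000003


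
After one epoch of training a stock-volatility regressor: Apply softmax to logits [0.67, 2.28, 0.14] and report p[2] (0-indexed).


Exponentials: e^0.67=1.9542, e^2.28=9.7767, e^0.14=1.1503
Sum = 12.8812
Softmax = [0.1517, 0.759, 0.0893]
p[2] = 1.1503/12.8812 = 0.0893

0.0893


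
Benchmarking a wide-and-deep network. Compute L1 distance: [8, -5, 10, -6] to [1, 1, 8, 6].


d = |8-1| + |-5-1| + |10-8| + |-6-6|
  = 7 + 6 + 2 + 12
  = 27

27


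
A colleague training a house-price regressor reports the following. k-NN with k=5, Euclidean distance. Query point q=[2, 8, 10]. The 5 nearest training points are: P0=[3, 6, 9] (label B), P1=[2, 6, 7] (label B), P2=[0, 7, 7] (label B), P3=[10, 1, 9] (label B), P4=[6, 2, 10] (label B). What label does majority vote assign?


d(q,P0) = 2.4495  (label B)
d(q,P1) = 3.6056  (label B)
d(q,P2) = 3.7417  (label B)
d(q,P3) = 10.6771  (label B)
d(q,P4) = 7.2111  (label B)
Votes: A=0, B=5
Majority → B

B


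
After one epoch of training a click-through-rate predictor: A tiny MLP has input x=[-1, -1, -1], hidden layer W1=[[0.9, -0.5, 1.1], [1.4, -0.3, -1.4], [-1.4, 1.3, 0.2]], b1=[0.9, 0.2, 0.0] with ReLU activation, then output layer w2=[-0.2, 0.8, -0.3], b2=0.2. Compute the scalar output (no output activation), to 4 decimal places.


z1[0] = (0.9)·(-1) + (-0.5)·(-1) + (1.1)·(-1) + 0.9 = -0.6
z1[1] = (1.4)·(-1) + (-0.3)·(-1) + (-1.4)·(-1) + 0.2 = 0.5
z1[2] = (-1.4)·(-1) + (1.3)·(-1) + (0.2)·(-1) + 0.0 = -0.1
h = ReLU(z1) = [0.0, 0.5, 0.0]
output = (-0.2)·(0.0) + (0.8)·(0.5) + (-0.3)·(0.0) + 0.2 = 0.6

0.6


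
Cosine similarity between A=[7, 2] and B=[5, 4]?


A·B = 7·5 + 2·4 = 43
‖A‖ = √53 = 7.2801, ‖B‖ = √41 = 6.4031
cos = 43/(√53·√41) = 43/√2173 = 0.9224

0.9224


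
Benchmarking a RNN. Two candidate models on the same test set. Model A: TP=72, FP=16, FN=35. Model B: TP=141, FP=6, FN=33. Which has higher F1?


Model A: P=72/88=0.8182, R=72/107=0.6729, F1=2PR/(P+R)=2TP/(2TP+FP+FN)=144/195=0.7385
Model B: P=141/147=0.9592, R=141/174=0.8103, F1=2PR/(P+R)=2TP/(2TP+FP+FN)=282/321=0.8785
0.7385 < 0.8785 → Model B

Model B


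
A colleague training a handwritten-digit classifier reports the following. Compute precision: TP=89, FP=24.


Precision = TP/(TP+FP)
= 89/(89+24)
= 89/113 = 78.76%

78.76%


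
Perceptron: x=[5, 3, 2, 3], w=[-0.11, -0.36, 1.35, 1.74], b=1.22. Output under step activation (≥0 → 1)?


z = (5)·(-0.11) + (3)·(-0.36) + (2)·(1.35) + (3)·(1.74) + 1.22
  = 7.51
step(z) = 1 (z≥0)

1


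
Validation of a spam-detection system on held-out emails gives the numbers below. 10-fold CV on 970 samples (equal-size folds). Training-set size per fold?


Fold size = 970/10 = 97
Training per fold = 970 - 97 = 873

873


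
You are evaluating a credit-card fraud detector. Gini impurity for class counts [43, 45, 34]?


Probabilities: [43/122, 45/122, 34/122] ≈ [0.3525, 0.3689, 0.2787]
Σpᵢ² = (1849 + 2025 + 1156)/122² = 5030/14884
Gini = 1 - Σpᵢ² = 1 - 5030/14884 = 0.6621

0.6621


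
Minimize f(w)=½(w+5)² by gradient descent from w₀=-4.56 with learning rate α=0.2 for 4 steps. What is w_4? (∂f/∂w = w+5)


step 1: grad = -4.56+5 = 0.44; w = -4.56 - 0.2·(0.44) = -4.648
step 2: grad = -4.648+5 = 0.352; w = -4.648 - 0.2·(0.352) = -4.7184
step 3: grad = -4.7184+5 = 0.2816; w = -4.7184 - 0.2·(0.2816) = -4.77472
step 4: grad = -4.77472+5 = 0.22528; w = -4.77472 - 0.2·(0.22528) = -4.819776

-4.819776


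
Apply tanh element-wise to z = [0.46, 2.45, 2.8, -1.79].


tanh(0.46) = 0.4301
tanh(2.45) = 0.9852
tanh(2.8) = 0.9926
tanh(-1.79) = -0.9458
result = [0.4301, 0.9852, 0.9926, -0.9458]

[0.4301, 0.9852, 0.9926, -0.9458]


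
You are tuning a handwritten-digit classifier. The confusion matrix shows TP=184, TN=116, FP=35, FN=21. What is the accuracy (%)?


Accuracy = (TP+TN)/(TP+TN+FP+FN)
= (184+116)/(356)
= 300/356 = 84.27%

84.27%


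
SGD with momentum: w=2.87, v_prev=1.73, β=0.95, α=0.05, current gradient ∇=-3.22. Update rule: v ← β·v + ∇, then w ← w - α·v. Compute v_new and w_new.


v_new = 0.95·1.73 - 3.22 = 1.6435 - 3.22 = -1.5765
w_new = 2.87 - 0.05·-1.5765 = 2.87 + 0.078825 = 2.948825

v_new=-1.5765, w_new=2.948825


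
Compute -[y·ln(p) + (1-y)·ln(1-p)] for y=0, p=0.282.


BCE = -[y·ln(p) + (1-y)·ln(1-p)]
= -0 - 1·ln(1-0.282)
= -ln(0.718) = 0.3313

0.3313


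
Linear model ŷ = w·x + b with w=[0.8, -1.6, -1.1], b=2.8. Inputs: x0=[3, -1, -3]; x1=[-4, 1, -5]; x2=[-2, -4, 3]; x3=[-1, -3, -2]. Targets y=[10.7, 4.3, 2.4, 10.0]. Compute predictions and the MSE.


ŷ0 = (0.8)·(3) + (-1.6)·(-1) + (-1.1)·(-3) + 2.8 = 10.1
ŷ1 = (0.8)·(-4) + (-1.6)·(1) + (-1.1)·(-5) + 2.8 = 3.5
ŷ2 = (0.8)·(-2) + (-1.6)·(-4) + (-1.1)·(3) + 2.8 = 4.3
ŷ3 = (0.8)·(-1) + (-1.6)·(-3) + (-1.1)·(-2) + 2.8 = 9.0
errors² = [0.36, 0.64, 3.61, 1.0]
MSE = 5.6100/4 = 1.4025

1.4025


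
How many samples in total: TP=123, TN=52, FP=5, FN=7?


Total = TP + TN + FP + FN
= 123 + 52 + 5 + 7
= 187
(Predicted positive: 128, predicted negative: 59)

187


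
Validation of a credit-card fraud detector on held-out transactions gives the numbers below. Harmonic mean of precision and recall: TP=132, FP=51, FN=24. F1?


Precision = 132/183 = 0.7213
Recall = 132/156 = 0.8462
F1 = 2·P·R/(P+R) = 2·TP/(2·TP+FP+FN) = 264/(264+51+24) = 264/339 = 0.7788

0.7788


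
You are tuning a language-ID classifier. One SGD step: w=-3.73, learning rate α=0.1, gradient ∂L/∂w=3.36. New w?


w_new = w - α·∇
= -3.73 - 0.1·3.36
= -3.73 - 0.336
= -4.066

-4.066


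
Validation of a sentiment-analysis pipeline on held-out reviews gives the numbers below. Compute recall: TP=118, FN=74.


Recall = TP/(TP+FN)
= 118/(118+74)
= 118/192 = 61.46%

61.46%


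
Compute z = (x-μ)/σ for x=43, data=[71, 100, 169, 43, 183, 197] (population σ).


μ = 127.1667, σ = 58.7663
z = (43 - 127.1667)/58.7663 = -1.4322

-1.4322


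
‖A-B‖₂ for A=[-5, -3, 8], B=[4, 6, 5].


d = √((-5-4)² + (-3-6)² + (8-5)²)
  = √(81 + 81 + 9)
  = √171 = 13.0767

13.0767


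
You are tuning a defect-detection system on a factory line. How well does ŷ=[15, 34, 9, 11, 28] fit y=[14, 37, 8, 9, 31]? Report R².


ȳ = 19.8
SS_res = Σ(y-ŷ)² = 24
SS_tot = Σ(y-ȳ)² = 710.8
R² = 1 - SS_res/SS_tot = 1 - 0.0338 = 0.9662

0.9662


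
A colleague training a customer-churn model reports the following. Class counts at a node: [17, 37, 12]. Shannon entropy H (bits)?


Probabilities: [17/66, 37/66, 12/66] ≈ [0.2576, 0.5606, 0.1818]
H = -((17/66)·log₂(17/66) + (37/66)·log₂(37/66) + (12/66)·log₂(12/66))
  = 1.4193 bits

1.4193 bits


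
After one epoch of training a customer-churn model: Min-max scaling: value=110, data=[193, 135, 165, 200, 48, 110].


min=48, max=200
(110-48)/(200-48) = 62/152 = 0.4079

0.4079


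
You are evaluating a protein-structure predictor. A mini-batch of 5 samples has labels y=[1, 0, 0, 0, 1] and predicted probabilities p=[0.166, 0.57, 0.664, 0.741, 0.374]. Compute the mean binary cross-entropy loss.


L[0] = -ln(0.166) = 1.7958
L[1] = -ln(1-0.57) = -ln(0.43) = 0.844
L[2] = -ln(1-0.664) = -ln(0.336) = 1.0906
L[3] = -ln(1-0.741) = -ln(0.259) = 1.3509
L[4] = -ln(0.374) = 0.9835
mean = (1.7958 + 0.844 + 1.0906 + 1.3509 + 0.9835)/5 = 1.213

1.213


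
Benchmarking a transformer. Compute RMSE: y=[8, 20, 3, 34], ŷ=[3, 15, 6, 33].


MSE = 60/4 = 15
RMSE = √(60/4) = 3.873

3.873


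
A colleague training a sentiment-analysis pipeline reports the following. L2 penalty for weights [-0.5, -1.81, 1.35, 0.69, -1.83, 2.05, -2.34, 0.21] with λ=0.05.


‖w‖₂² = (-0.5)² + (-1.81)² + (1.35)² + (0.69)² + (-1.83)² + (2.05)² + (-2.34)² + (0.21)²
     = 0.25 + 3.2761 + 1.8225 + 0.4761 + 3.3489 + 4.2025 + 5.4756 + 0.0441
     = 18.8958
λ·‖w‖₂² = 0.05·18.8958 = 0.94479

0.94479


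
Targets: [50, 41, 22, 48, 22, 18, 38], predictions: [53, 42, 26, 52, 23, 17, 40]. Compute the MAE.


Absolute errors: |50-53|=3, |41-42|=1, |22-26|=4, |48-52|=4, |22-23|=1, |18-17|=1, |38-40|=2
Sum = 16
MAE = 16/7 = 16/7

16/7


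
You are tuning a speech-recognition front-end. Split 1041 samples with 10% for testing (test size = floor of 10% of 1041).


Test = ⌊1041·10/100⌋ = 104
Train = 1041 - 104 = 937

Train: 937, Test: 104


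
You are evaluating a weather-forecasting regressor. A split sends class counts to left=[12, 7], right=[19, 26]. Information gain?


Parent = [31, 33], H_parent = 0.9993
H_left = 0.9495 (n=19), H_right = 0.9825 (n=45)
H_children = (19/64)·0.9495 + (45/64)·0.9825 = 0.9727
IG = 0.9993 - 0.9727 = 0.0266

0.0266


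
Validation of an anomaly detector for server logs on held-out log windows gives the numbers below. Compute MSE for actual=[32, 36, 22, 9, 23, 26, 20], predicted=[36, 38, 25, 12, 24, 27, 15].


Squared errors: (32-36)²=16, (36-38)²=4, (22-25)²=9, (9-12)²=9, (23-24)²=1, (26-27)²=1, (20-15)²=25
Sum = 65
MSE = 65/7 = 65/7

65/7


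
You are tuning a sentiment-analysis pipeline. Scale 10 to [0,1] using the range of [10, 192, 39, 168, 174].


min=10, max=192
(10-10)/(192-10) = 0/182 = 0.0

0.0


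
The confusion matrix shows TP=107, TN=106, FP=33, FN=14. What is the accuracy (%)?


Accuracy = (TP+TN)/(TP+TN+FP+FN)
= (107+106)/(260)
= 213/260 = 81.92%

81.92%


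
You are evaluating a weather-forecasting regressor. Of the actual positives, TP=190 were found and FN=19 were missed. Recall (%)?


Recall = TP/(TP+FN)
= 190/(190+19)
= 190/209 = 90.91%

90.91%


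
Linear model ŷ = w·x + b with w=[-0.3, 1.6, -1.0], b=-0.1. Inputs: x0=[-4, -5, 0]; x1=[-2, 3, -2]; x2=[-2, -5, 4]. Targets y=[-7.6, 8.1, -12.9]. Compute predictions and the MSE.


ŷ0 = (-0.3)·(-4) + (1.6)·(-5) + (-1.0)·(0) - 0.1 = -6.9
ŷ1 = (-0.3)·(-2) + (1.6)·(3) + (-1.0)·(-2) - 0.1 = 7.3
ŷ2 = (-0.3)·(-2) + (1.6)·(-5) + (-1.0)·(4) - 0.1 = -11.5
errors² = [0.49, 0.64, 1.96]
MSE = 3.0900/3 = 1.03

1.03


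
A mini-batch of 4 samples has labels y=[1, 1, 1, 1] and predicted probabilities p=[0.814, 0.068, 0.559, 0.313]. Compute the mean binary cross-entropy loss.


L[0] = -ln(0.814) = 0.2058
L[1] = -ln(0.068) = 2.6882
L[2] = -ln(0.559) = 0.5816
L[3] = -ln(0.313) = 1.1616
mean = (0.2058 + 2.6882 + 0.5816 + 1.1616)/4 = 1.1593

1.1593


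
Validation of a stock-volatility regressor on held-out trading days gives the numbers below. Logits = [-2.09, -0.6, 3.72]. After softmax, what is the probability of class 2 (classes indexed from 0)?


Exponentials: e^-2.09=0.1237, e^-0.6=0.5488, e^3.72=41.2644
Sum = 41.9369
Softmax = [0.0029, 0.0131, 0.984]
p[2] = 41.2644/41.9369 = 0.984

0.984


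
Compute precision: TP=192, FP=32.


Precision = TP/(TP+FP)
= 192/(192+32)
= 192/224 = 85.71%

85.71%


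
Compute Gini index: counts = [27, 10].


Probabilities: [27/37, 10/37] ≈ [0.7297, 0.2703]
Σpᵢ² = (729 + 100)/37² = 829/1369
Gini = 1 - Σpᵢ² = 1 - 829/1369 = 0.3944

0.3944


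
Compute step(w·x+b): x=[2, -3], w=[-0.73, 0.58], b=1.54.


z = (2)·(-0.73) + (-3)·(0.58) + 1.54
  = -1.66
step(z) = 0 (z<0)

0


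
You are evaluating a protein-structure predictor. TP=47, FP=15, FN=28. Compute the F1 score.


Precision = 47/62 = 0.7581
Recall = 47/75 = 0.6267
F1 = 2·P·R/(P+R) = 2·TP/(2·TP+FP+FN) = 94/(94+15+28) = 94/137 = 0.6861

0.6861


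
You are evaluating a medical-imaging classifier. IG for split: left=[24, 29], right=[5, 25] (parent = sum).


Parent = [29, 54], H_parent = 0.9335
H_left = 0.9936 (n=53), H_right = 0.65 (n=30)
H_children = (53/83)·0.9936 + (30/83)·0.65 = 0.8694
IG = 0.9335 - 0.8694 = 0.0641

0.0641


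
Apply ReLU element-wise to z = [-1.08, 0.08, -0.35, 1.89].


ReLU(-1.08) = max(0, -1.08) = 0.0
ReLU(0.08) = max(0, 0.08) = 0.08
ReLU(-0.35) = max(0, -0.35) = 0.0
ReLU(1.89) = max(0, 1.89) = 1.89
result = [0.0, 0.08, 0.0, 1.89]

[0.0, 0.08, 0.0, 1.89]


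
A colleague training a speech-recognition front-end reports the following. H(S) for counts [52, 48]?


Probabilities: [52/100, 48/100] ≈ [0.52, 0.48]
H = -((52/100)·log₂(52/100) + (48/100)·log₂(48/100))
  = 0.9988 bits

0.9988 bits


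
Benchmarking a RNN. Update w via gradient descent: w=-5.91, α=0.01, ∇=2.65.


w_new = w - α·∇
= -5.91 - 0.01·2.65
= -5.91 - 0.0265
= -5.9365

-5.9365


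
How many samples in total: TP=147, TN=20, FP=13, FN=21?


Total = TP + TN + FP + FN
= 147 + 20 + 13 + 21
= 201
(Predicted positive: 160, predicted negative: 41)

201


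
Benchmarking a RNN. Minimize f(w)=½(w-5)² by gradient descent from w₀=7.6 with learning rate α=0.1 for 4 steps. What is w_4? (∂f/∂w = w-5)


step 1: grad = 7.6-5 = 2.6; w = 7.6 - 0.1·(2.6) = 7.34
step 2: grad = 7.34-5 = 2.34; w = 7.34 - 0.1·(2.34) = 7.106
step 3: grad = 7.106-5 = 2.106; w = 7.106 - 0.1·(2.106) = 6.8954
step 4: grad = 6.8954-5 = 1.8954; w = 6.8954 - 0.1·(1.8954) = 6.70586

6.70586


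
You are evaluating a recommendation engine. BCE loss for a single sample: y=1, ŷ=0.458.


BCE = -[y·ln(p) + (1-y)·ln(1-p)]
= -1·ln(0.458) - 0
= -ln(0.458) = 0.7809

0.7809


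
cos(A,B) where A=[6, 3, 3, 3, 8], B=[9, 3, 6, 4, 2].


A·B = 6·9 + 3·3 + 3·6 + 3·4 + 8·2 = 109
‖A‖ = √127 = 11.2694, ‖B‖ = √146 = 12.083
cos = 109/(√127·√146) = 109/√18542 = 0.8005

0.8005


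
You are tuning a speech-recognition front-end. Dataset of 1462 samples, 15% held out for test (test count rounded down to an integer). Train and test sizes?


Test = ⌊1462·15/100⌋ = 219
Train = 1462 - 219 = 1243

Train: 1243, Test: 219


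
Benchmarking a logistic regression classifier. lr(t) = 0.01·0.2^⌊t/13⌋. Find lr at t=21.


n_drops = ⌊21/13⌋ = 1
lr = 0.01·0.2^1 = 0.01·0.2 = 0.002

0.002


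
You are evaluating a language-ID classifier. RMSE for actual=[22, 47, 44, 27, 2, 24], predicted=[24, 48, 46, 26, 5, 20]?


MSE = 35/6 = 5.8333
RMSE = √(35/6) = 2.4152

2.4152


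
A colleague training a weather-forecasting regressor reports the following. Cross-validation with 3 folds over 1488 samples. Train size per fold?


Fold size = 1488/3 = 496
Training per fold = 1488 - 496 = 992

992


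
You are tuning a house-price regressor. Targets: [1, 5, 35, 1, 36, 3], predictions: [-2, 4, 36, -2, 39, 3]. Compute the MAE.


Absolute errors: |1+ 2|=3, |5-4|=1, |35-36|=1, |1+ 2|=3, |36-39|=3, |3-3|=0
Sum = 11
MAE = 11/6 = 11/6

11/6


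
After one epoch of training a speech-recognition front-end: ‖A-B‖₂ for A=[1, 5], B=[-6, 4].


d = √((1+ 6)² + (5-4)²)
  = √(49 + 1)
  = √50 = 7.0711

7.0711


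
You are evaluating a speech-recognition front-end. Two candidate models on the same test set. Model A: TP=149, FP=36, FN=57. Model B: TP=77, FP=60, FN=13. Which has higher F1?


Model A: P=149/185=0.8054, R=149/206=0.7233, F1=2PR/(P+R)=2TP/(2TP+FP+FN)=298/391=0.7621
Model B: P=77/137=0.562, R=77/90=0.8556, F1=2PR/(P+R)=2TP/(2TP+FP+FN)=154/227=0.6784
0.7621 > 0.6784 → Model A

Model A


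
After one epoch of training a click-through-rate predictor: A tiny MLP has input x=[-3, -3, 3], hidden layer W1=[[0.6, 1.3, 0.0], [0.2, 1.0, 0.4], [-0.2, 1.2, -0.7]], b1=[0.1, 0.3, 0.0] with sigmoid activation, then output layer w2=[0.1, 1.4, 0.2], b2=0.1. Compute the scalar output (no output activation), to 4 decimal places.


z1[0] = (0.6)·(-3) + (1.3)·(-3) + (0.0)·(3) + 0.1 = -5.6
z1[1] = (0.2)·(-3) + (1.0)·(-3) + (0.4)·(3) + 0.3 = -2.1
z1[2] = (-0.2)·(-3) + (1.2)·(-3) + (-0.7)·(3) + 0.0 = -5.1
h = sigmoid(z1) = [0.0037, 0.1091, 0.0061]
output = (0.1)·(0.0037) + (1.4)·(0.1091) + (0.2)·(0.0061) + 0.1 = 0.2543

0.2543


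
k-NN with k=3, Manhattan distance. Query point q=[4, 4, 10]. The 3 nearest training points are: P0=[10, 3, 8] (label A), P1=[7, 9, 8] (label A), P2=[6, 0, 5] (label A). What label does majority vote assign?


d(q,P0) = 9  (label A)
d(q,P1) = 10  (label A)
d(q,P2) = 11  (label A)
Votes: A=3, B=0
Majority → A

A


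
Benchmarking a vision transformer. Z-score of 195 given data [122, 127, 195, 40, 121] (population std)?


μ = 121, σ = 49.1406
z = (195 - 121)/49.1406 = 1.5059

1.5059


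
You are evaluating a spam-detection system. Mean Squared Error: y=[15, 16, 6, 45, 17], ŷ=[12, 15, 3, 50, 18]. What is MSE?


Squared errors: (15-12)²=9, (16-15)²=1, (6-3)²=9, (45-50)²=25, (17-18)²=1
Sum = 45
MSE = 45/5 = 9

9


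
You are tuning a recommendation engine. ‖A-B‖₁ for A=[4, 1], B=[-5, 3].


d = |4+ 5| + |1-3|
  = 9 + 2
  = 11

11


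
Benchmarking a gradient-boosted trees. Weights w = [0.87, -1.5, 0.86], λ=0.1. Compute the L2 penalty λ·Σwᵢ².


‖w‖₂² = (0.87)² + (-1.5)² + (0.86)²
     = 0.7569 + 2.25 + 0.7396
     = 3.7465
λ·‖w‖₂² = 0.1·3.7465 = 0.37465

0.37465


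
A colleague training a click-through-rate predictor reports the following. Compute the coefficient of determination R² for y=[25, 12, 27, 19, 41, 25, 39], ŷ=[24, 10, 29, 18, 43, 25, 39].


ȳ = 26.8571
SS_res = Σ(y-ŷ)² = 14
SS_tot = Σ(y-ȳ)² = 636.86
R² = 1 - SS_res/SS_tot = 1 - 0.022 = 0.978

0.978


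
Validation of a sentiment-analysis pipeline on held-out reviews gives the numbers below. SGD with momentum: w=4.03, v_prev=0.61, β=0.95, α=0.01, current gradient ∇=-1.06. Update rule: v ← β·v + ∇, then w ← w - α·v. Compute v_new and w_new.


v_new = 0.95·0.61 - 1.06 = 0.5795 - 1.06 = -0.4805
w_new = 4.03 - 0.01·-0.4805 = 4.03 + 0.004805 = 4.034805

v_new=-0.4805, w_new=4.034805


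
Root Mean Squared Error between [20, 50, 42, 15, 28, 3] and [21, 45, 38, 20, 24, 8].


MSE = 108/6 = 18
RMSE = √(108/6) = 4.2426

4.2426


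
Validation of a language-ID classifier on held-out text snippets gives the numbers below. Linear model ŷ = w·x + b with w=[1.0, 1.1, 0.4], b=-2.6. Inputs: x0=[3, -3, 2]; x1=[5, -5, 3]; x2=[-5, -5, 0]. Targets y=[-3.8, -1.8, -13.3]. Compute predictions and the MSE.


ŷ0 = (1.0)·(3) + (1.1)·(-3) + (0.4)·(2) - 2.6 = -2.1
ŷ1 = (1.0)·(5) + (1.1)·(-5) + (0.4)·(3) - 2.6 = -1.9
ŷ2 = (1.0)·(-5) + (1.1)·(-5) + (0.4)·(0) - 2.6 = -13.1
errors² = [2.89, 0.01, 0.04]
MSE = 2.9400/3 = 0.98

0.98


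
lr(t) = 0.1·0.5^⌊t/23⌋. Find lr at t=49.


n_drops = ⌊49/23⌋ = 2
lr = 0.1·0.5^2 = 0.1·0.25 = 0.025

0.025


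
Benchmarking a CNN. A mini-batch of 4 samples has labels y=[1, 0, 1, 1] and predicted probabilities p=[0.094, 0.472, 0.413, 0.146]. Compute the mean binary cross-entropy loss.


L[0] = -ln(0.094) = 2.3645
L[1] = -ln(1-0.472) = -ln(0.528) = 0.6387
L[2] = -ln(0.413) = 0.8843
L[3] = -ln(0.146) = 1.9241
mean = (2.3645 + 0.6387 + 0.8843 + 1.9241)/4 = 1.4529

1.4529


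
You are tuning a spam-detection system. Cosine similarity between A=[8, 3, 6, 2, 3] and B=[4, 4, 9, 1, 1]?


A·B = 8·4 + 3·4 + 6·9 + 2·1 + 3·1 = 103
‖A‖ = √122 = 11.0454, ‖B‖ = √115 = 10.7238
cos = 103/(√122·√115) = 103/√14030 = 0.8696

0.8696


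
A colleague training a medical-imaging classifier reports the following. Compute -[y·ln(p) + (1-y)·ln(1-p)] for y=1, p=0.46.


BCE = -[y·ln(p) + (1-y)·ln(1-p)]
= -1·ln(0.46) - 0
= -ln(0.46) = 0.7765

0.7765


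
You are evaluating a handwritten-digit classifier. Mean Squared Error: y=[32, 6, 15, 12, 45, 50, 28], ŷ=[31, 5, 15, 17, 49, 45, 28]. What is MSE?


Squared errors: (32-31)²=1, (6-5)²=1, (15-15)²=0, (12-17)²=25, (45-49)²=16, (50-45)²=25, (28-28)²=0
Sum = 68
MSE = 68/7 = 68/7

68/7


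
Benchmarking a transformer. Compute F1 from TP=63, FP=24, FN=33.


Precision = 63/87 = 0.7241
Recall = 63/96 = 0.6562
F1 = 2·P·R/(P+R) = 2·TP/(2·TP+FP+FN) = 126/(126+24+33) = 126/183 = 0.6885

0.6885


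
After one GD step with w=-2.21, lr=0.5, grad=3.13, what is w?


w_new = w - α·∇
= -2.21 - 0.5·3.13
= -2.21 - 1.565
= -3.775

-3.775


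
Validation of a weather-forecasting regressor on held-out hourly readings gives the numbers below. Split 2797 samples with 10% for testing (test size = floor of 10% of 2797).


Test = ⌊2797·10/100⌋ = 279
Train = 2797 - 279 = 2518

Train: 2518, Test: 279


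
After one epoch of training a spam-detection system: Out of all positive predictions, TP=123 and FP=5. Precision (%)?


Precision = TP/(TP+FP)
= 123/(123+5)
= 123/128 = 96.09%

96.09%


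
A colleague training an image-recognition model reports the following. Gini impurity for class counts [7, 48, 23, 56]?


Probabilities: [7/134, 48/134, 23/134, 56/134] ≈ [0.0522, 0.3582, 0.1716, 0.4179]
Σpᵢ² = (49 + 2304 + 529 + 3136)/134² = 6018/17956
Gini = 1 - Σpᵢ² = 1 - 6018/17956 = 0.6648

0.6648


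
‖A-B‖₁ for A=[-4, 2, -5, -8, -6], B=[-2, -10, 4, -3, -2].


d = |-4+ 2| + |2+ 10| + |-5-4| + |-8+ 3| + |-6+ 2|
  = 2 + 12 + 9 + 5 + 4
  = 32

32


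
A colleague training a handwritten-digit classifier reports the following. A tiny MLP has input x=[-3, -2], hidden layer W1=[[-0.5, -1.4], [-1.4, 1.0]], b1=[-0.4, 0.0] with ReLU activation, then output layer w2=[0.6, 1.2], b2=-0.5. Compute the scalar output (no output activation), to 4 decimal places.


z1[0] = (-0.5)·(-3) + (-1.4)·(-2) - 0.4 = 3.9
z1[1] = (-1.4)·(-3) + (1.0)·(-2) + 0.0 = 2.2
h = ReLU(z1) = [3.9, 2.2]
output = (0.6)·(3.9) + (1.2)·(2.2) - 0.5 = 4.48

4.48


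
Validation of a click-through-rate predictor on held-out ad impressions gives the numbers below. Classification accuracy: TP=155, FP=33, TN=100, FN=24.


Accuracy = (TP+TN)/(TP+TN+FP+FN)
= (155+100)/(312)
= 255/312 = 81.73%

81.73%


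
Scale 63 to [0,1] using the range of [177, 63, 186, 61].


min=61, max=186
(63-61)/(186-61) = 2/125 = 0.016

0.016


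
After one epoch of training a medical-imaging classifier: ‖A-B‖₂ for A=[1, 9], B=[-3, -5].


d = √((1+ 3)² + (9+ 5)²)
  = √(16 + 196)
  = √212 = 14.5602

14.5602


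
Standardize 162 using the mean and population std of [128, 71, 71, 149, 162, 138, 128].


μ = 121, σ = 33.492
z = (162 - 121)/33.492 = 1.2242

1.2242


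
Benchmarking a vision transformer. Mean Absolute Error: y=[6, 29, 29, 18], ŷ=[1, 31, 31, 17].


Absolute errors: |6-1|=5, |29-31|=2, |29-31|=2, |18-17|=1
Sum = 10
MAE = 10/4 = 5/2

5/2


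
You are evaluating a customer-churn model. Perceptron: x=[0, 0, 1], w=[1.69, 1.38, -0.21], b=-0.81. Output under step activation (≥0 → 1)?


z = (0)·(1.69) + (0)·(1.38) + (1)·(-0.21) - 0.81
  = -1.02
step(z) = 0 (z<0)

0


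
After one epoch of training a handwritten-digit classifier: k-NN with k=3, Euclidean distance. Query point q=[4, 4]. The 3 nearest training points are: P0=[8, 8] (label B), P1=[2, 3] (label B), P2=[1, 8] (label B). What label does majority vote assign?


d(q,P0) = 5.6569  (label B)
d(q,P1) = 2.2361  (label B)
d(q,P2) = 5.0  (label B)
Votes: A=0, B=3
Majority → B

B


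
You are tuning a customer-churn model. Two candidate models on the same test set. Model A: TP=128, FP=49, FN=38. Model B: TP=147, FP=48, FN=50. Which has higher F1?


Model A: P=128/177=0.7232, R=128/166=0.7711, F1=2PR/(P+R)=2TP/(2TP+FP+FN)=256/343=0.7464
Model B: P=147/195=0.7538, R=147/197=0.7462, F1=2PR/(P+R)=2TP/(2TP+FP+FN)=294/392=0.75
0.7464 < 0.75 → Model B

Model B


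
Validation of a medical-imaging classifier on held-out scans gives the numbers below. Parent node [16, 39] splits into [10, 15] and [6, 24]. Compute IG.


Parent = [16, 39], H_parent = 0.8699
H_left = 0.971 (n=25), H_right = 0.7219 (n=30)
H_children = (25/55)·0.971 + (30/55)·0.7219 = 0.8351
IG = 0.8699 - 0.8351 = 0.0348

0.0348


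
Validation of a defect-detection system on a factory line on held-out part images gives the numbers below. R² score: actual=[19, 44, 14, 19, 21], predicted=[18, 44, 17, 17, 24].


ȳ = 23.4
SS_res = Σ(y-ŷ)² = 23
SS_tot = Σ(y-ȳ)² = 557.2
R² = 1 - SS_res/SS_tot = 1 - 0.0413 = 0.9587

0.9587


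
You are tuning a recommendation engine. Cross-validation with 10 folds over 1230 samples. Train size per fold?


Fold size = 1230/10 = 123
Training per fold = 1230 - 123 = 1107

1107


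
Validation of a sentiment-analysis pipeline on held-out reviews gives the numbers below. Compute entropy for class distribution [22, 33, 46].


Probabilities: [22/101, 33/101, 46/101] ≈ [0.2178, 0.3267, 0.4554]
H = -((22/101)·log₂(22/101) + (33/101)·log₂(33/101) + (46/101)·log₂(46/101))
  = 1.523 bits

1.523 bits


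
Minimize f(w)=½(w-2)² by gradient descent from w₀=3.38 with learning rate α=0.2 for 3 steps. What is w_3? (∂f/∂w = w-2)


step 1: grad = 3.38-2 = 1.38; w = 3.38 - 0.2·(1.38) = 3.104
step 2: grad = 3.104-2 = 1.104; w = 3.104 - 0.2·(1.104) = 2.8832
step 3: grad = 2.8832-2 = 0.8832; w = 2.8832 - 0.2·(0.8832) = 2.70656

2.70656


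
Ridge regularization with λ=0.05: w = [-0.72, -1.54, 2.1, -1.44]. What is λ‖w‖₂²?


‖w‖₂² = (-0.72)² + (-1.54)² + (2.1)² + (-1.44)²
     = 0.5184 + 2.3716 + 4.41 + 2.0736
     = 9.3736
λ·‖w‖₂² = 0.05·9.3736 = 0.46868

0.46868


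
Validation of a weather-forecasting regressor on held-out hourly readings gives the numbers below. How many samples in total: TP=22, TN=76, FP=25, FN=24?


Total = TP + TN + FP + FN
= 22 + 76 + 25 + 24
= 147
(Predicted positive: 47, predicted negative: 100)

147


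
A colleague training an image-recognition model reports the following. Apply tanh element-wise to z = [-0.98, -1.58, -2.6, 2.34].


tanh(-0.98) = -0.7531
tanh(-1.58) = -0.9186
tanh(-2.6) = -0.989
tanh(2.34) = 0.9816
result = [-0.7531, -0.9186, -0.989, 0.9816]

[-0.7531, -0.9186, -0.989, 0.9816]


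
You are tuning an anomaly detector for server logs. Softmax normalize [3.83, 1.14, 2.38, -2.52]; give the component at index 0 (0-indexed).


Exponentials: e^3.83=46.0625, e^1.14=3.1268, e^2.38=10.8049, e^-2.52=0.0805
Sum = 60.0747
Softmax = [0.7668, 0.052, 0.1799, 0.0013]
p[0] = 46.0625/60.0747 = 0.7668

0.7668


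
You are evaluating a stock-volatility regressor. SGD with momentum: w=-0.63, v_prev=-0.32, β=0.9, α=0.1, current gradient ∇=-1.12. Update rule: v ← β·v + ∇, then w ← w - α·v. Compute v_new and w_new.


v_new = 0.9·-0.32 - 1.12 = -0.288 - 1.12 = -1.408
w_new = -0.63 - 0.1·-1.408 = -0.63 + 0.1408 = -0.4892

v_new=-1.408, w_new=-0.4892


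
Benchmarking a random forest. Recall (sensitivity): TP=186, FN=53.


Recall = TP/(TP+FN)
= 186/(186+53)
= 186/239 = 77.82%

77.82%


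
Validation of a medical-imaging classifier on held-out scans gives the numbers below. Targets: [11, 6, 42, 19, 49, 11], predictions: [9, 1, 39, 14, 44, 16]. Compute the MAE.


Absolute errors: |11-9|=2, |6-1|=5, |42-39|=3, |19-14|=5, |49-44|=5, |11-16|=5
Sum = 25
MAE = 25/6 = 25/6

25/6


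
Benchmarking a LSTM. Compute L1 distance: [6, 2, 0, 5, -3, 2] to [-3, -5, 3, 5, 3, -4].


d = |6+ 3| + |2+ 5| + |0-3| + |5-5| + |-3-3| + |2+ 4|
  = 9 + 7 + 3 + 0 + 6 + 6
  = 31

31


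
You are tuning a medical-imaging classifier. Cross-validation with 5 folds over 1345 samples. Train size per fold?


Fold size = 1345/5 = 269
Training per fold = 1345 - 269 = 1076

1076


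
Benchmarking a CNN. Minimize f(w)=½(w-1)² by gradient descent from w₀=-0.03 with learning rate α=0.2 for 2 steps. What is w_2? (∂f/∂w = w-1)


step 1: grad = -0.03-1 = -1.03; w = -0.03 - 0.2·(-1.03) = 0.176
step 2: grad = 0.176-1 = -0.824; w = 0.176 - 0.2·(-0.824) = 0.3408

0.3408


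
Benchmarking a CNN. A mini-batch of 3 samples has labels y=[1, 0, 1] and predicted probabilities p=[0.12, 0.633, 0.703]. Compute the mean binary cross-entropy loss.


L[0] = -ln(0.12) = 2.1203
L[1] = -ln(1-0.633) = -ln(0.367) = 1.0024
L[2] = -ln(0.703) = 0.3524
mean = (2.1203 + 1.0024 + 0.3524)/3 = 1.1584

1.1584
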